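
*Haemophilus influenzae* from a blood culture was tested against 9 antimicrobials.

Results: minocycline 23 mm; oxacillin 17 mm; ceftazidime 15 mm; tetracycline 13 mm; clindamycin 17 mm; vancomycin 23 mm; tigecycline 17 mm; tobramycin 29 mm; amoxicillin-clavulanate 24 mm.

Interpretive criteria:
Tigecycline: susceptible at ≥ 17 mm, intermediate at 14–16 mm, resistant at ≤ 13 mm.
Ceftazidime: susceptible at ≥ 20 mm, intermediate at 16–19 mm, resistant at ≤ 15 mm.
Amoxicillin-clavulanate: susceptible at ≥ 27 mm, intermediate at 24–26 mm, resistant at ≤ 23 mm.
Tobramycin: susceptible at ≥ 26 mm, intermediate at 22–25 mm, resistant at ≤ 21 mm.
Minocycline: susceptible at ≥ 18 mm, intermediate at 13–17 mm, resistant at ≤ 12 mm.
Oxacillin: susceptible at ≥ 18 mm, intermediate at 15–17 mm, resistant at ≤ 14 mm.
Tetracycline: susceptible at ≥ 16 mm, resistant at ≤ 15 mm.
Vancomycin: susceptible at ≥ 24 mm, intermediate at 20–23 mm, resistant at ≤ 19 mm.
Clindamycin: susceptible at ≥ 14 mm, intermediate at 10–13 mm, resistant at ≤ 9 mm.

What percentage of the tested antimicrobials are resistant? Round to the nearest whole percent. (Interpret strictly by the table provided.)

22%

Minocycline 23 mm: ≥ 18 mm → Susceptible
Oxacillin (17 mm) in 15–17 mm → intermediate
Ceftazidime: 15 mm is ≤ 15 mm ⇒ resistant
Tetracycline (13 mm) ≤ 15 mm ⇒ Resistant
Clindamycin 17 mm: ≥ 14 mm — Susceptible
Vancomycin (23 mm) in 20–23 mm ⇒ I
Tigecycline (17 mm) ≥ 17 mm ⇒ Susceptible
Tobramycin: 29 mm is ≥ 26 mm ⇒ Susceptible
Amoxicillin-clavulanate: 24 mm is in 24–26 mm → Intermediate
Resistant: 2/9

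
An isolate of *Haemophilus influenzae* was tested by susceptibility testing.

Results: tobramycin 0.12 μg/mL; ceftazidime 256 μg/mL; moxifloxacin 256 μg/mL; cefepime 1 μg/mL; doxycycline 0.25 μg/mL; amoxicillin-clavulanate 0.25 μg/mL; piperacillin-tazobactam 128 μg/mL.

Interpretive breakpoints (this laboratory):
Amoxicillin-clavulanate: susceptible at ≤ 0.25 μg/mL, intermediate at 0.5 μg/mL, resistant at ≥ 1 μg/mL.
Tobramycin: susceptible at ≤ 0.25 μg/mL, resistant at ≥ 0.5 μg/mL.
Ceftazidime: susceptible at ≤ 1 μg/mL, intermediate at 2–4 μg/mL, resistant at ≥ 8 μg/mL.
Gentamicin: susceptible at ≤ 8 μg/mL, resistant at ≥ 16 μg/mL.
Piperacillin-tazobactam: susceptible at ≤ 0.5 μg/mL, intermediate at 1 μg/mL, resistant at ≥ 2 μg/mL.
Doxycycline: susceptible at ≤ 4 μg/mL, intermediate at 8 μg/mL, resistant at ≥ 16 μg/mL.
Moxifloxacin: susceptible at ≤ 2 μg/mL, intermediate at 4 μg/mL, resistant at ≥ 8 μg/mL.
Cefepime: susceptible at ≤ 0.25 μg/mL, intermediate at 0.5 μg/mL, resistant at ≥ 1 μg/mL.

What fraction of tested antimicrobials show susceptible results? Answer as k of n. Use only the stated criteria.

Tobramycin (0.12 μg/mL) ≤ 0.25 μg/mL — S
Ceftazidime 256 μg/mL: ≥ 8 μg/mL — R
Moxifloxacin 256 μg/mL: ≥ 8 μg/mL ⇒ Resistant
Cefepime 1 μg/mL: ≥ 1 μg/mL → resistant
Doxycycline 0.25 μg/mL: ≤ 4 μg/mL ⇒ susceptible
Amoxicillin-clavulanate (0.25 μg/mL) ≤ 0.25 μg/mL — susceptible
Piperacillin-tazobactam (128 μg/mL) ≥ 2 μg/mL — resistant
Susceptible: 3/7

3 of 7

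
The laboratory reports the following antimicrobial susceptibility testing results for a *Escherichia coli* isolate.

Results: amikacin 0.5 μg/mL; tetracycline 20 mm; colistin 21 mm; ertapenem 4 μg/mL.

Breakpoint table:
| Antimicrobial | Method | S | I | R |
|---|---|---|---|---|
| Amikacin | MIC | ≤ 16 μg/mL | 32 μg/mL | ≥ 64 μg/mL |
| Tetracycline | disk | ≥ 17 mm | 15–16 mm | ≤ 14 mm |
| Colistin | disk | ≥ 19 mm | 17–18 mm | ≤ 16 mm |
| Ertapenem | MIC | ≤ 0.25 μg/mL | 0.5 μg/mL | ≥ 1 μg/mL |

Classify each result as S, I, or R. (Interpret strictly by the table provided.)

Amikacin: 0.5 μg/mL is ≤ 16 μg/mL — Susceptible
Tetracycline 20 mm: ≥ 17 mm ⇒ susceptible
Colistin 21 mm: ≥ 19 mm ⇒ susceptible
Ertapenem 4 μg/mL: ≥ 1 μg/mL ⇒ Resistant

S, S, S, R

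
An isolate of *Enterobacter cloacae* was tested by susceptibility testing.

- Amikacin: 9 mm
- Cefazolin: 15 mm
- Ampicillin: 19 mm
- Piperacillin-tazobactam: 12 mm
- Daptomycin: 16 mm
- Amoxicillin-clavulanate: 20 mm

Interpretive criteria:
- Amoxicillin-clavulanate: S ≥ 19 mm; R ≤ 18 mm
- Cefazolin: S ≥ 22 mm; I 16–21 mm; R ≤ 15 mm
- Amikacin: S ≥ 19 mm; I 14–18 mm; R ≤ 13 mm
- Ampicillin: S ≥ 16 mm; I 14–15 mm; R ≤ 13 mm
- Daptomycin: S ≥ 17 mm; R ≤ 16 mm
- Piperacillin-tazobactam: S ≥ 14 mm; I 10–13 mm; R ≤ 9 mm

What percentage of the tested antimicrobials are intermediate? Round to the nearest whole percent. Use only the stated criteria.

17%

Amikacin: 9 mm is ≤ 13 mm — R
Cefazolin 15 mm: ≤ 15 mm ⇒ resistant
Ampicillin (19 mm) ≥ 16 mm ⇒ susceptible
Piperacillin-tazobactam: 12 mm is in 10–13 mm ⇒ I
Daptomycin: 16 mm is ≤ 16 mm — Resistant
Amoxicillin-clavulanate: 20 mm is ≥ 19 mm — Susceptible
Intermediate: 1/6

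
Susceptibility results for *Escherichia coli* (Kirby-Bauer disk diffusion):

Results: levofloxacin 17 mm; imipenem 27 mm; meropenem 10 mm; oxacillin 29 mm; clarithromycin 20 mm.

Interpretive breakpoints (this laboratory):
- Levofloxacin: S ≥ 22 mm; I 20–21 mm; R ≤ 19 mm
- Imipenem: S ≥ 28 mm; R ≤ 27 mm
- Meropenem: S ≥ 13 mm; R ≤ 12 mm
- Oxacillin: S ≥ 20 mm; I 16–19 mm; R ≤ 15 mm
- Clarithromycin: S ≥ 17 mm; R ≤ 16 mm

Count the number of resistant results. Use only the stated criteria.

3

Levofloxacin 17 mm: ≤ 19 mm ⇒ resistant
Imipenem 27 mm: ≤ 27 mm — R
Meropenem 10 mm: ≤ 12 mm ⇒ resistant
Oxacillin: 29 mm is ≥ 20 mm ⇒ S
Clarithromycin: 20 mm is ≥ 17 mm ⇒ Susceptible
Resistant: 3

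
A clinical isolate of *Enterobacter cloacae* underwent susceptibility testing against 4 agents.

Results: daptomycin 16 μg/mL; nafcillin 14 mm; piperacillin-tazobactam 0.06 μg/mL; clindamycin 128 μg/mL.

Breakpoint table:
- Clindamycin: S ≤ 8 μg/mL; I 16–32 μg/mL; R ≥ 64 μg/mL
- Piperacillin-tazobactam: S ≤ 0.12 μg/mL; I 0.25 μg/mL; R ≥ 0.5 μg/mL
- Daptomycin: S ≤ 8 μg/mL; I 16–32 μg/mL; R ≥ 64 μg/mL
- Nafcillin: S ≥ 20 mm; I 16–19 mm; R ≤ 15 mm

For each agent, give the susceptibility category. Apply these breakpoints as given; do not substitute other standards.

I, R, S, R

Daptomycin (16 μg/mL) in 16–32 μg/mL — I
Nafcillin: 14 mm is ≤ 15 mm → Resistant
Piperacillin-tazobactam (0.06 μg/mL) ≤ 0.12 μg/mL — Susceptible
Clindamycin 128 μg/mL: ≥ 64 μg/mL → R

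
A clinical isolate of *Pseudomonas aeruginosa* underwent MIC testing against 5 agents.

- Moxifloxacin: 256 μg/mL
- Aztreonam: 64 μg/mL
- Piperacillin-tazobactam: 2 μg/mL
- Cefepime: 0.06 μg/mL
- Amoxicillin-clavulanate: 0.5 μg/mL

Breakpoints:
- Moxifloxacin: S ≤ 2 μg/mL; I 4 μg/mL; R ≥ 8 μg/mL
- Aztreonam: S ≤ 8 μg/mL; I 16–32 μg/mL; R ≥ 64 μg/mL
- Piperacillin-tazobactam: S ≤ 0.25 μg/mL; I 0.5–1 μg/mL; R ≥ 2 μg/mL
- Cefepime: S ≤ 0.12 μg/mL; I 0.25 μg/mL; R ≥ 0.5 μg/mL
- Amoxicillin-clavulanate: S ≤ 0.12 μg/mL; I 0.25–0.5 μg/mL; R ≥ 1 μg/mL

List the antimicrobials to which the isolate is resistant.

moxifloxacin, aztreonam, piperacillin-tazobactam

Moxifloxacin (256 μg/mL) ≥ 8 μg/mL → resistant
Aztreonam (64 μg/mL) ≥ 64 μg/mL — R
Piperacillin-tazobactam: 2 μg/mL is ≥ 2 μg/mL ⇒ Resistant
Cefepime: 0.06 μg/mL is ≤ 0.12 μg/mL — S
Amoxicillin-clavulanate (0.5 μg/mL) in 0.25–0.5 μg/mL → Intermediate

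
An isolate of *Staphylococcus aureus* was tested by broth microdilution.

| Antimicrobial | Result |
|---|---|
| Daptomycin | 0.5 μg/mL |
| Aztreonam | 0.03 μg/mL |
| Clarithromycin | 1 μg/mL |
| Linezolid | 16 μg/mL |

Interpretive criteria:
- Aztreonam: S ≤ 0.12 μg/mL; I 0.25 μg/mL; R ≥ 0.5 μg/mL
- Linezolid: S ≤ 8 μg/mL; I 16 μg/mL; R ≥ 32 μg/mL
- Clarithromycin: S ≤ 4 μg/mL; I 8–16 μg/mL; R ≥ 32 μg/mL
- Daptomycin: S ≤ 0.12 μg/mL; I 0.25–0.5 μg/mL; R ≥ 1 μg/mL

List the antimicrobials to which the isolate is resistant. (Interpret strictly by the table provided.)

none

Daptomycin 0.5 μg/mL: in 0.25–0.5 μg/mL → I
Aztreonam (0.03 μg/mL) ≤ 0.12 μg/mL → Susceptible
Clarithromycin 1 μg/mL: ≤ 4 μg/mL → S
Linezolid: 16 μg/mL is = 16 μg/mL — I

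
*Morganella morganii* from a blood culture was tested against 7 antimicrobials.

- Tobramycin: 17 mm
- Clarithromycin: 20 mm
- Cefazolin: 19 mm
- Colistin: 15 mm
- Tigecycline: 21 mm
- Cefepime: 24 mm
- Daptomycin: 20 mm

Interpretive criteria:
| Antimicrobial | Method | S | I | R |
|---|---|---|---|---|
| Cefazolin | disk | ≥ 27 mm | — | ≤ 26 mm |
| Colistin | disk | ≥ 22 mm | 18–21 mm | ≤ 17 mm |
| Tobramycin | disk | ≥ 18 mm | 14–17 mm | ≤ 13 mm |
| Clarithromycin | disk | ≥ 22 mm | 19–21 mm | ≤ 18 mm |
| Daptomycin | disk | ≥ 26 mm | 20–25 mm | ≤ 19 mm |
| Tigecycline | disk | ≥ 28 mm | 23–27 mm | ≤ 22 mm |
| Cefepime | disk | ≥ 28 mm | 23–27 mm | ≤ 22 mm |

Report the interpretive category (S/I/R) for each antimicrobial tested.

Tobramycin: 17 mm is in 14–17 mm ⇒ Intermediate
Clarithromycin 20 mm: in 19–21 mm ⇒ Intermediate
Cefazolin 19 mm: ≤ 26 mm → resistant
Colistin (15 mm) ≤ 17 mm — R
Tigecycline: 21 mm is ≤ 22 mm → Resistant
Cefepime (24 mm) in 23–27 mm ⇒ I
Daptomycin (20 mm) in 20–25 mm — intermediate

I, I, R, R, R, I, I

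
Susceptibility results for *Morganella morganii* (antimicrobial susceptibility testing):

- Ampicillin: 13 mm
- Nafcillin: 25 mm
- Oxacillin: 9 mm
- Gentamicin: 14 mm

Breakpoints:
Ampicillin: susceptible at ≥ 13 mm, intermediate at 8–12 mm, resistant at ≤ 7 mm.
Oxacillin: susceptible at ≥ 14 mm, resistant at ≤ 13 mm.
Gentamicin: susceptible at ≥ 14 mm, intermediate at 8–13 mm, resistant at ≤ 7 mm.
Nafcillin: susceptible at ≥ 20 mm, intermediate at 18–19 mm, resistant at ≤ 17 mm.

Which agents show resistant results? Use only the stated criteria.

Ampicillin: 13 mm is ≥ 13 mm ⇒ susceptible
Nafcillin (25 mm) ≥ 20 mm — S
Oxacillin: 9 mm is ≤ 13 mm → resistant
Gentamicin (14 mm) ≥ 14 mm — S

oxacillin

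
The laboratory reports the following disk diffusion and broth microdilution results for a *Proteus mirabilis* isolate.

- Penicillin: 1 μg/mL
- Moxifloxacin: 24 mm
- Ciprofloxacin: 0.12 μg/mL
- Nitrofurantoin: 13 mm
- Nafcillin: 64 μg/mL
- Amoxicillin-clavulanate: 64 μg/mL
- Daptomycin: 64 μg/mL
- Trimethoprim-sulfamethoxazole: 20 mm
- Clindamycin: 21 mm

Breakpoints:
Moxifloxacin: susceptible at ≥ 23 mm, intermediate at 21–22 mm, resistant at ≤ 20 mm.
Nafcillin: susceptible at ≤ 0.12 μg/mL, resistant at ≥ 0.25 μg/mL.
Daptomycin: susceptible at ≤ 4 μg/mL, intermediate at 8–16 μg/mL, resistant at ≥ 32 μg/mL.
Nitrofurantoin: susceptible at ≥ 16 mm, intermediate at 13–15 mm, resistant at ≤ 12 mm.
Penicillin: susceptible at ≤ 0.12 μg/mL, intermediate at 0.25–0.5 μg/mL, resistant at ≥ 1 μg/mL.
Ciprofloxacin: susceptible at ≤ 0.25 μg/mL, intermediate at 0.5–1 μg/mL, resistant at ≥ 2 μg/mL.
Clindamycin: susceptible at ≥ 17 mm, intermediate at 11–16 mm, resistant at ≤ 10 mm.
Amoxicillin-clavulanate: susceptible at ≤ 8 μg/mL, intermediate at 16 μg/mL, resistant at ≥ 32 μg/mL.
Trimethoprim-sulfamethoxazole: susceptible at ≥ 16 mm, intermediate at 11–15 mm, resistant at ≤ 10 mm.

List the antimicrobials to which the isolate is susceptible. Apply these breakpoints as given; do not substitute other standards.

Penicillin: 1 μg/mL is ≥ 1 μg/mL → resistant
Moxifloxacin (24 mm) ≥ 23 mm → susceptible
Ciprofloxacin (0.12 μg/mL) ≤ 0.25 μg/mL ⇒ susceptible
Nitrofurantoin (13 mm) in 13–15 mm ⇒ I
Nafcillin (64 μg/mL) ≥ 0.25 μg/mL ⇒ resistant
Amoxicillin-clavulanate (64 μg/mL) ≥ 32 μg/mL → resistant
Daptomycin: 64 μg/mL is ≥ 32 μg/mL → Resistant
Trimethoprim-sulfamethoxazole (20 mm) ≥ 16 mm ⇒ susceptible
Clindamycin 21 mm: ≥ 17 mm → Susceptible

moxifloxacin, ciprofloxacin, trimethoprim-sulfamethoxazole, clindamycin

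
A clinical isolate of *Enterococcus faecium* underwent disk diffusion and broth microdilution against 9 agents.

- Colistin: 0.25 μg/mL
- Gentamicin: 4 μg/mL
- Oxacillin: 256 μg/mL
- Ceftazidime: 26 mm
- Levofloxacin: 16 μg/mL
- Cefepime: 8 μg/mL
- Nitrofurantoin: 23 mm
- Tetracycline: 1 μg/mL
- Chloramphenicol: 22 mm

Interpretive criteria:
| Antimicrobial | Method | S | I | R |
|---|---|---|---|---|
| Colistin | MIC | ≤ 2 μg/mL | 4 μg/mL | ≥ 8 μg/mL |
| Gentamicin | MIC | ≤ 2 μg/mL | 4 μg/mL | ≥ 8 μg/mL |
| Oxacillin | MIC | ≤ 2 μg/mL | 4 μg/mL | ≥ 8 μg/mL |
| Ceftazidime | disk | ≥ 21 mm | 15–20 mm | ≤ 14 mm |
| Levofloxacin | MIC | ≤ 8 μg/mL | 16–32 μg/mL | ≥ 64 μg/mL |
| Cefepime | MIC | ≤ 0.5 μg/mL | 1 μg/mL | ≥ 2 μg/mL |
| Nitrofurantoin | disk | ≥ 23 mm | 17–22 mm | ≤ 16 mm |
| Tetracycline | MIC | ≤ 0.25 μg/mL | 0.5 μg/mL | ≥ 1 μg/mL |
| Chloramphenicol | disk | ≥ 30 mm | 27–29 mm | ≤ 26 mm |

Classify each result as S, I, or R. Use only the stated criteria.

S, I, R, S, I, R, S, R, R

Colistin 0.25 μg/mL: ≤ 2 μg/mL → S
Gentamicin 4 μg/mL: = 4 μg/mL → intermediate
Oxacillin: 256 μg/mL is ≥ 8 μg/mL — R
Ceftazidime (26 mm) ≥ 21 mm → Susceptible
Levofloxacin: 16 μg/mL is in 16–32 μg/mL — I
Cefepime (8 μg/mL) ≥ 2 μg/mL → resistant
Nitrofurantoin: 23 mm is ≥ 23 mm ⇒ susceptible
Tetracycline 1 μg/mL: ≥ 1 μg/mL — resistant
Chloramphenicol: 22 mm is ≤ 26 mm → resistant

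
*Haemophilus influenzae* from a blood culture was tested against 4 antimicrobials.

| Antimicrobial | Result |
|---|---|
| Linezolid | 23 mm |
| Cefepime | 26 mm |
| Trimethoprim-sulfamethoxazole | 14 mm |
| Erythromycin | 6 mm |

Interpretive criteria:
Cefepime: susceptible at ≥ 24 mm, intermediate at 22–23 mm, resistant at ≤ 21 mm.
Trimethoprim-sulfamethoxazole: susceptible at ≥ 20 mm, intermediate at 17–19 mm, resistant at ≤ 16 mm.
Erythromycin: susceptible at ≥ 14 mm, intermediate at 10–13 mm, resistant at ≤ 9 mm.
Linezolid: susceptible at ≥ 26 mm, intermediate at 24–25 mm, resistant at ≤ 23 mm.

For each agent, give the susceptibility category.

Linezolid (23 mm) ≤ 23 mm ⇒ resistant
Cefepime 26 mm: ≥ 24 mm → susceptible
Trimethoprim-sulfamethoxazole (14 mm) ≤ 16 mm — R
Erythromycin: 6 mm is ≤ 9 mm — Resistant

R, S, R, R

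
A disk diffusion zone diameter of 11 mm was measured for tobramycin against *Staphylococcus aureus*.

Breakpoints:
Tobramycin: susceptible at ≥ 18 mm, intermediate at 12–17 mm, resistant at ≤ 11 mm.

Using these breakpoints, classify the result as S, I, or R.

Tobramycin 11 mm: ≤ 11 mm ⇒ Resistant

R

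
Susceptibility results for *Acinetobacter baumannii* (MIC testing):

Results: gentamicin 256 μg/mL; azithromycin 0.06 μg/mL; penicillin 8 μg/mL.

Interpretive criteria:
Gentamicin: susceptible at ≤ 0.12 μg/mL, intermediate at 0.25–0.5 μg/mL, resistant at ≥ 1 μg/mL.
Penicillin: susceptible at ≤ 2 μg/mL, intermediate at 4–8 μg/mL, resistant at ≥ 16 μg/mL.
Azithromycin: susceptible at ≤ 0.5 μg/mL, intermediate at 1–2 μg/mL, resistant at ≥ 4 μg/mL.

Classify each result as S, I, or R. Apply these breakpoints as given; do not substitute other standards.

R, S, I

Gentamicin: 256 μg/mL is ≥ 1 μg/mL → Resistant
Azithromycin (0.06 μg/mL) ≤ 0.5 μg/mL — S
Penicillin: 8 μg/mL is in 4–8 μg/mL ⇒ intermediate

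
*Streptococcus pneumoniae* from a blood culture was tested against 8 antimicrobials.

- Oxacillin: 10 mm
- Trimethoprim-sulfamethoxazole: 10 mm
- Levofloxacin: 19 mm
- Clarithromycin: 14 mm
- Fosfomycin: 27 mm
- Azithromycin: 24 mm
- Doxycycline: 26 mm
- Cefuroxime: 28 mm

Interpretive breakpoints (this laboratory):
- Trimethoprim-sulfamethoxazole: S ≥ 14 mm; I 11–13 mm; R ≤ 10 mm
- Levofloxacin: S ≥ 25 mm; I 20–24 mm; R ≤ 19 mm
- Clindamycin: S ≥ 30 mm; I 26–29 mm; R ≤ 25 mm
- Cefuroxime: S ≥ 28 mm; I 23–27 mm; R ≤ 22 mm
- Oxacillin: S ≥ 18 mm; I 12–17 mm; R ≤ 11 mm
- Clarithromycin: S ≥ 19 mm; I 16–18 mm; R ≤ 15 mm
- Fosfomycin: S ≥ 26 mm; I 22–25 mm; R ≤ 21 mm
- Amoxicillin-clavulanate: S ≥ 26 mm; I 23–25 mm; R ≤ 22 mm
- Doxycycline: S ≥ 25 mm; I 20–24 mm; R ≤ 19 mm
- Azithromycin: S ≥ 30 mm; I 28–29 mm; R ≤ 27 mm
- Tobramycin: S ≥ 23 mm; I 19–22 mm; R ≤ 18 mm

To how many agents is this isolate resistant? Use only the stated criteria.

5

Oxacillin: 10 mm is ≤ 11 mm → R
Trimethoprim-sulfamethoxazole 10 mm: ≤ 10 mm — resistant
Levofloxacin 19 mm: ≤ 19 mm ⇒ Resistant
Clarithromycin 14 mm: ≤ 15 mm ⇒ R
Fosfomycin 27 mm: ≥ 26 mm → S
Azithromycin: 24 mm is ≤ 27 mm → Resistant
Doxycycline: 26 mm is ≥ 25 mm → Susceptible
Cefuroxime (28 mm) ≥ 28 mm — susceptible
Resistant: 5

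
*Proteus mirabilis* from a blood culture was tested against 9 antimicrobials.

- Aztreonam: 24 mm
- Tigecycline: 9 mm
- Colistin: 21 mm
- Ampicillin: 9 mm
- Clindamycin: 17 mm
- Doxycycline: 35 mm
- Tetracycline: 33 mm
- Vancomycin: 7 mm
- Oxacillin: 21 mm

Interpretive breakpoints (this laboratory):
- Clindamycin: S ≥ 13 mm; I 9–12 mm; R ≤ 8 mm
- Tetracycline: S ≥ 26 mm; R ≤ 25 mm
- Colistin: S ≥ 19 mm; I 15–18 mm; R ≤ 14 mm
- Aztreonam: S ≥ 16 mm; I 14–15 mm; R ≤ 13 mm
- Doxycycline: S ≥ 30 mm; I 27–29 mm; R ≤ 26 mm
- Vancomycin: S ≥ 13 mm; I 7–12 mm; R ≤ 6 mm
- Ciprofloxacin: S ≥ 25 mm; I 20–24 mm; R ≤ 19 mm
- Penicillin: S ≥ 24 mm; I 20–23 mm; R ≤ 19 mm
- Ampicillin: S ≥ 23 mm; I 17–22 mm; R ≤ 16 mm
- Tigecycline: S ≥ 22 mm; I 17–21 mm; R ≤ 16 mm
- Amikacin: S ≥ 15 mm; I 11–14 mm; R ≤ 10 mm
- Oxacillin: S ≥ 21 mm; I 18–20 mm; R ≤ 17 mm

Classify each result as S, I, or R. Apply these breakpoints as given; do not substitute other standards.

S, R, S, R, S, S, S, I, S

Aztreonam (24 mm) ≥ 16 mm ⇒ Susceptible
Tigecycline 9 mm: ≤ 16 mm ⇒ resistant
Colistin (21 mm) ≥ 19 mm — susceptible
Ampicillin 9 mm: ≤ 16 mm ⇒ R
Clindamycin (17 mm) ≥ 13 mm — Susceptible
Doxycycline 35 mm: ≥ 30 mm → susceptible
Tetracycline 33 mm: ≥ 26 mm → S
Vancomycin (7 mm) in 7–12 mm → I
Oxacillin 21 mm: ≥ 21 mm → susceptible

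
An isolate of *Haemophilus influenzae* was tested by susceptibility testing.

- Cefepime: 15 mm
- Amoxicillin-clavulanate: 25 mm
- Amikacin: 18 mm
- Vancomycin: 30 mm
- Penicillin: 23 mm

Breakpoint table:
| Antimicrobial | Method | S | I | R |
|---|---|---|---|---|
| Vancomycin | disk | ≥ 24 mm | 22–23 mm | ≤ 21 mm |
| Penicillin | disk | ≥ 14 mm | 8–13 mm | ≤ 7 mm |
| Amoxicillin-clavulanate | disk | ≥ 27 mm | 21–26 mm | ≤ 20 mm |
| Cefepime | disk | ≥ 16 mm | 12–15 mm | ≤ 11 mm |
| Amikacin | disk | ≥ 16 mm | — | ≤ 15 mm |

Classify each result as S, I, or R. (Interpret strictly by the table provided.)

Cefepime (15 mm) in 12–15 mm ⇒ I
Amoxicillin-clavulanate (25 mm) in 21–26 mm ⇒ intermediate
Amikacin (18 mm) ≥ 16 mm ⇒ S
Vancomycin 30 mm: ≥ 24 mm → S
Penicillin (23 mm) ≥ 14 mm → Susceptible

I, I, S, S, S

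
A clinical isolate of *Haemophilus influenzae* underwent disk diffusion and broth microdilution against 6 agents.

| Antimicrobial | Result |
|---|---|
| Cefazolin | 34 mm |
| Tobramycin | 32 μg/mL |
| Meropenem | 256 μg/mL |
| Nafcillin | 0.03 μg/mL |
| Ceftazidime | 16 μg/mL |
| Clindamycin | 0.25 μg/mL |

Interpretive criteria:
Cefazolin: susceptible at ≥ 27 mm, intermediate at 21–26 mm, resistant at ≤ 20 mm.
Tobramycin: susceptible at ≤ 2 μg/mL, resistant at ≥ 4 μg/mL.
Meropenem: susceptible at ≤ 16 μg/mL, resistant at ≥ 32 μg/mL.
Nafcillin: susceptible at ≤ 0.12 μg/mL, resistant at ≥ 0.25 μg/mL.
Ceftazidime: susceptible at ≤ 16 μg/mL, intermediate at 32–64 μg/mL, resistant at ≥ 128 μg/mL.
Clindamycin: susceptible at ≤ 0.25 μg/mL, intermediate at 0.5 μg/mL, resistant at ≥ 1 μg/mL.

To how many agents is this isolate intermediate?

Cefazolin (34 mm) ≥ 27 mm — Susceptible
Tobramycin: 32 μg/mL is ≥ 4 μg/mL ⇒ R
Meropenem: 256 μg/mL is ≥ 32 μg/mL ⇒ R
Nafcillin: 0.03 μg/mL is ≤ 0.12 μg/mL → Susceptible
Ceftazidime: 16 μg/mL is ≤ 16 μg/mL → susceptible
Clindamycin: 0.25 μg/mL is ≤ 0.25 μg/mL — Susceptible
Intermediate: 0

0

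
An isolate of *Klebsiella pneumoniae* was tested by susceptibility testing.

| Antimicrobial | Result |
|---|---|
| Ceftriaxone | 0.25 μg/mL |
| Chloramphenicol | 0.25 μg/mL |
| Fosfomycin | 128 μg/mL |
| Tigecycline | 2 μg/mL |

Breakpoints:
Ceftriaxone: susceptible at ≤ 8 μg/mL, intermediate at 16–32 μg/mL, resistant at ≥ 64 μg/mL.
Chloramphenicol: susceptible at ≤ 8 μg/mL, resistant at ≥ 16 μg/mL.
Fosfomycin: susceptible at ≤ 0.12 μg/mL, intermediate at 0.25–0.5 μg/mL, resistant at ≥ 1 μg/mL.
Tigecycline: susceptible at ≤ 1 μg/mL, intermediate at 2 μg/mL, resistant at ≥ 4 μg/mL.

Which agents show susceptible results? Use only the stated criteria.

ceftriaxone, chloramphenicol

Ceftriaxone 0.25 μg/mL: ≤ 8 μg/mL → S
Chloramphenicol 0.25 μg/mL: ≤ 8 μg/mL — susceptible
Fosfomycin 128 μg/mL: ≥ 1 μg/mL — R
Tigecycline 2 μg/mL: = 2 μg/mL ⇒ Intermediate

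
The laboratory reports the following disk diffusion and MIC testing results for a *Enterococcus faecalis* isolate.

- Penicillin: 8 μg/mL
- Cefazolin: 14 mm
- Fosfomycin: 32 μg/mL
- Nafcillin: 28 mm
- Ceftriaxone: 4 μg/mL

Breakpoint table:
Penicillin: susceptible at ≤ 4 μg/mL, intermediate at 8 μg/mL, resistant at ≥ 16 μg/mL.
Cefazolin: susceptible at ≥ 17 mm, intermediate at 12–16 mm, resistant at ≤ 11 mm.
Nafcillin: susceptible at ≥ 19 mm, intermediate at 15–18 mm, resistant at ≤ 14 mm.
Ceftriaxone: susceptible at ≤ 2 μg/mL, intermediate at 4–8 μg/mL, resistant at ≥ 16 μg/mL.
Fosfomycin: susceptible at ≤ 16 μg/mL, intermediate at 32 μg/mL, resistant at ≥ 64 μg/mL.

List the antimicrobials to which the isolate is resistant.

none

Penicillin 8 μg/mL: = 8 μg/mL → intermediate
Cefazolin: 14 mm is in 12–16 mm — I
Fosfomycin: 32 μg/mL is = 32 μg/mL — intermediate
Nafcillin 28 mm: ≥ 19 mm → susceptible
Ceftriaxone: 4 μg/mL is in 4–8 μg/mL — intermediate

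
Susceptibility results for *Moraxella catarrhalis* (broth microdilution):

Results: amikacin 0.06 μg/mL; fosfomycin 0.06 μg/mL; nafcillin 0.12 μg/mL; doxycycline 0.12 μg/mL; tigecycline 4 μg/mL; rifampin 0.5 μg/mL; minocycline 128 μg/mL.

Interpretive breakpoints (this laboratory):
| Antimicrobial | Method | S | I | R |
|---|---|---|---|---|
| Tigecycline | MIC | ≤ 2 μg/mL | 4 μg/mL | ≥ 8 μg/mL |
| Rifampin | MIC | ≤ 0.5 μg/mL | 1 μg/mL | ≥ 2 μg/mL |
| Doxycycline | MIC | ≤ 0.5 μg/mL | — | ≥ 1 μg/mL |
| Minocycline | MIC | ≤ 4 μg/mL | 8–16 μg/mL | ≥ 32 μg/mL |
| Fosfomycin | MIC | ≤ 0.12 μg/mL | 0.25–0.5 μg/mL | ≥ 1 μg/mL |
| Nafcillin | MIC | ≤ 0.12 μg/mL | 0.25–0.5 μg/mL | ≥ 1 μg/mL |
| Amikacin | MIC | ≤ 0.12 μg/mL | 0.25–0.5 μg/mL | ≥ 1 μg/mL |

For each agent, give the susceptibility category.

S, S, S, S, I, S, R

Amikacin: 0.06 μg/mL is ≤ 0.12 μg/mL ⇒ S
Fosfomycin 0.06 μg/mL: ≤ 0.12 μg/mL — Susceptible
Nafcillin (0.12 μg/mL) ≤ 0.12 μg/mL — Susceptible
Doxycycline: 0.12 μg/mL is ≤ 0.5 μg/mL — S
Tigecycline (4 μg/mL) = 4 μg/mL ⇒ I
Rifampin (0.5 μg/mL) ≤ 0.5 μg/mL → Susceptible
Minocycline 128 μg/mL: ≥ 32 μg/mL — resistant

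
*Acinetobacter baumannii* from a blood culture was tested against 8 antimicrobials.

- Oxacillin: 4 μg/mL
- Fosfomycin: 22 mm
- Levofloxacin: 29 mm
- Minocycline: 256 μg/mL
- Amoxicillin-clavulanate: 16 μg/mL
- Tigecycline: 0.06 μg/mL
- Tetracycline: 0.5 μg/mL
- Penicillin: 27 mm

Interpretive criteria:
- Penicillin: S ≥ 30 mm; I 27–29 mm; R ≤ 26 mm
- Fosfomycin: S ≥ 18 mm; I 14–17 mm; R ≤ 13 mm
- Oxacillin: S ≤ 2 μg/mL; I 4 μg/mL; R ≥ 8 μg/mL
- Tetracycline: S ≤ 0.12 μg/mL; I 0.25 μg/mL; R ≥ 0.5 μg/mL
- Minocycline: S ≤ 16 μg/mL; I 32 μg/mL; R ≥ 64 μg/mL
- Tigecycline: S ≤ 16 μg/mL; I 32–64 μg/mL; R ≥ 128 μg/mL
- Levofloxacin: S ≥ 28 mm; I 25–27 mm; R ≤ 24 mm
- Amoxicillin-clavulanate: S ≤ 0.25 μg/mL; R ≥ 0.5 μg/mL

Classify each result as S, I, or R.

Oxacillin (4 μg/mL) = 4 μg/mL → I
Fosfomycin (22 mm) ≥ 18 mm → S
Levofloxacin (29 mm) ≥ 28 mm ⇒ Susceptible
Minocycline: 256 μg/mL is ≥ 64 μg/mL → resistant
Amoxicillin-clavulanate: 16 μg/mL is ≥ 0.5 μg/mL → resistant
Tigecycline: 0.06 μg/mL is ≤ 16 μg/mL ⇒ S
Tetracycline (0.5 μg/mL) ≥ 0.5 μg/mL → R
Penicillin 27 mm: in 27–29 mm — Intermediate

I, S, S, R, R, S, R, I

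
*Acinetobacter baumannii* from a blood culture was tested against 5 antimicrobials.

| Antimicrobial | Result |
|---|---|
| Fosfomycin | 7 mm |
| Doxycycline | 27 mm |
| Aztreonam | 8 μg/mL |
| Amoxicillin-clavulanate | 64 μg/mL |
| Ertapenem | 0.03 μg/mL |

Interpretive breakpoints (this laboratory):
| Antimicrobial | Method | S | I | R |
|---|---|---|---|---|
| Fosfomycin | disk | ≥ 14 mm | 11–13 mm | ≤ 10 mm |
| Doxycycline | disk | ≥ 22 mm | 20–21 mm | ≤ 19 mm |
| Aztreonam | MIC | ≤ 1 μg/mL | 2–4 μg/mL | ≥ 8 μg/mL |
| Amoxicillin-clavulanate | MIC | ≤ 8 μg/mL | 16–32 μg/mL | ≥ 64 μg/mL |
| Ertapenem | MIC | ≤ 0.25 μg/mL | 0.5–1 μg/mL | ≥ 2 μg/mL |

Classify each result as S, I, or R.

R, S, R, R, S

Fosfomycin (7 mm) ≤ 10 mm → resistant
Doxycycline 27 mm: ≥ 22 mm — susceptible
Aztreonam 8 μg/mL: ≥ 8 μg/mL → resistant
Amoxicillin-clavulanate 64 μg/mL: ≥ 64 μg/mL — R
Ertapenem: 0.03 μg/mL is ≤ 0.25 μg/mL → S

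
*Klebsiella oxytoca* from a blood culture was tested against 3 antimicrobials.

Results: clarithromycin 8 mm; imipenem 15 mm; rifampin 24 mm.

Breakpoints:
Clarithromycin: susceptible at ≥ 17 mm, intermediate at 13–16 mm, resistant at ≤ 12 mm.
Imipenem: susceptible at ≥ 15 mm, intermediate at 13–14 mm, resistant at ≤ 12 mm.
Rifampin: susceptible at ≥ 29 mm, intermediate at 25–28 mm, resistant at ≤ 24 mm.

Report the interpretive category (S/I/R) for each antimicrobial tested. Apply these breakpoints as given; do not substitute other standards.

Clarithromycin: 8 mm is ≤ 12 mm → resistant
Imipenem 15 mm: ≥ 15 mm → S
Rifampin 24 mm: ≤ 24 mm → R

R, S, R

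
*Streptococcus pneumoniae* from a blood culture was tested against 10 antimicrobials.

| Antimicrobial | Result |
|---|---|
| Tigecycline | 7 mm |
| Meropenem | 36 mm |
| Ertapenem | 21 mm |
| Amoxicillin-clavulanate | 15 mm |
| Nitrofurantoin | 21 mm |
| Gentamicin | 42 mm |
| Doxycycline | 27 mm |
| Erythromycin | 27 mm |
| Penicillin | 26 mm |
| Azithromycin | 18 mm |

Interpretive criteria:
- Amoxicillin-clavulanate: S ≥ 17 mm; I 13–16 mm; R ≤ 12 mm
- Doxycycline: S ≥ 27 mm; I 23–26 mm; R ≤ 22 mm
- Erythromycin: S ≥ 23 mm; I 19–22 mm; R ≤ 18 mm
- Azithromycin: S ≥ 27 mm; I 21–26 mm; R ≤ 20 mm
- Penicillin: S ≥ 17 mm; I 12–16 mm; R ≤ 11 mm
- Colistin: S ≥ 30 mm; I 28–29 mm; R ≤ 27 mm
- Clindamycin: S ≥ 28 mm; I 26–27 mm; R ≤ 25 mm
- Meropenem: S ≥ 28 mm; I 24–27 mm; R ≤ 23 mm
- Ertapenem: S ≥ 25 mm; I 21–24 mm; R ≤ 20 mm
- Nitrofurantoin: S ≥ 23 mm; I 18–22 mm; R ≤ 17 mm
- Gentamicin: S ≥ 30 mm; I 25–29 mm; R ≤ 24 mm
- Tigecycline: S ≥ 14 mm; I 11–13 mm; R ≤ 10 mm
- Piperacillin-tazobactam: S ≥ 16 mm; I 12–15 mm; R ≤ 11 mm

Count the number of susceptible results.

5

Tigecycline (7 mm) ≤ 10 mm ⇒ R
Meropenem (36 mm) ≥ 28 mm ⇒ susceptible
Ertapenem (21 mm) in 21–24 mm → intermediate
Amoxicillin-clavulanate: 15 mm is in 13–16 mm — intermediate
Nitrofurantoin 21 mm: in 18–22 mm → intermediate
Gentamicin (42 mm) ≥ 30 mm → susceptible
Doxycycline (27 mm) ≥ 27 mm → susceptible
Erythromycin 27 mm: ≥ 23 mm — Susceptible
Penicillin (26 mm) ≥ 17 mm → S
Azithromycin 18 mm: ≤ 20 mm → resistant
Susceptible: 5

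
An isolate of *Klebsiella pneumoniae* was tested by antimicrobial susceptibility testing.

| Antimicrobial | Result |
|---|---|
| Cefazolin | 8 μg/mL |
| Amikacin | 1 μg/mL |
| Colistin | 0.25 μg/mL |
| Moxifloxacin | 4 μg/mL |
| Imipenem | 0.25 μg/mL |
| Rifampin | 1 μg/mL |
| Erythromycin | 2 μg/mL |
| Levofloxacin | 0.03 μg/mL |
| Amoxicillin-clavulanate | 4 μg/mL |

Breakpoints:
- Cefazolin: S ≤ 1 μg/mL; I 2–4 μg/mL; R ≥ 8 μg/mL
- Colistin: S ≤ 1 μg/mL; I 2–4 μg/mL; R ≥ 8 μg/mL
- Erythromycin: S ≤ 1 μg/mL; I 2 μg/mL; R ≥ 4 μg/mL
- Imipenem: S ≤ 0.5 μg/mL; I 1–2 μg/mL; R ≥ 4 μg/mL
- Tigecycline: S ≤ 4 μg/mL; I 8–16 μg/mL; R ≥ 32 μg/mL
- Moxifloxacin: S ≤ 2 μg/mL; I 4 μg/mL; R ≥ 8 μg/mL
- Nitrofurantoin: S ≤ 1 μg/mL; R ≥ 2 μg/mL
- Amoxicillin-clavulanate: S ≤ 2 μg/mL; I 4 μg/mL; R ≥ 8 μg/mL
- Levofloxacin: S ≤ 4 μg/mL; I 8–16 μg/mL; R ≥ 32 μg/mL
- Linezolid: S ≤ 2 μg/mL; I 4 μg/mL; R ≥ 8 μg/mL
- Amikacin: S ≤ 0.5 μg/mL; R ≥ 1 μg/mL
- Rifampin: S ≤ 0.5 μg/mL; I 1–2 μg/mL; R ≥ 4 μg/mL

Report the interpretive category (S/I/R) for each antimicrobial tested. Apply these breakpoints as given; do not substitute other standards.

Cefazolin: 8 μg/mL is ≥ 8 μg/mL ⇒ Resistant
Amikacin: 1 μg/mL is ≥ 1 μg/mL ⇒ resistant
Colistin: 0.25 μg/mL is ≤ 1 μg/mL → S
Moxifloxacin (4 μg/mL) = 4 μg/mL ⇒ intermediate
Imipenem (0.25 μg/mL) ≤ 0.5 μg/mL → susceptible
Rifampin 1 μg/mL: in 1–2 μg/mL → intermediate
Erythromycin 2 μg/mL: = 2 μg/mL → intermediate
Levofloxacin 0.03 μg/mL: ≤ 4 μg/mL ⇒ S
Amoxicillin-clavulanate (4 μg/mL) = 4 μg/mL — I

R, R, S, I, S, I, I, S, I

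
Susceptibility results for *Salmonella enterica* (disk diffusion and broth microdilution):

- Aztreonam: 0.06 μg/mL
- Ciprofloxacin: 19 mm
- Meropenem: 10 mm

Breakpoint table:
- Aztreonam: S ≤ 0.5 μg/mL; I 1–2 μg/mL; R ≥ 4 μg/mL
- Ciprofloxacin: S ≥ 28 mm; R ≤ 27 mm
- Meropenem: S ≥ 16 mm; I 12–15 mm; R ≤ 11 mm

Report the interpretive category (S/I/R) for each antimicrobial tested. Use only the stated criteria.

S, R, R

Aztreonam (0.06 μg/mL) ≤ 0.5 μg/mL — susceptible
Ciprofloxacin (19 mm) ≤ 27 mm → R
Meropenem (10 mm) ≤ 11 mm ⇒ resistant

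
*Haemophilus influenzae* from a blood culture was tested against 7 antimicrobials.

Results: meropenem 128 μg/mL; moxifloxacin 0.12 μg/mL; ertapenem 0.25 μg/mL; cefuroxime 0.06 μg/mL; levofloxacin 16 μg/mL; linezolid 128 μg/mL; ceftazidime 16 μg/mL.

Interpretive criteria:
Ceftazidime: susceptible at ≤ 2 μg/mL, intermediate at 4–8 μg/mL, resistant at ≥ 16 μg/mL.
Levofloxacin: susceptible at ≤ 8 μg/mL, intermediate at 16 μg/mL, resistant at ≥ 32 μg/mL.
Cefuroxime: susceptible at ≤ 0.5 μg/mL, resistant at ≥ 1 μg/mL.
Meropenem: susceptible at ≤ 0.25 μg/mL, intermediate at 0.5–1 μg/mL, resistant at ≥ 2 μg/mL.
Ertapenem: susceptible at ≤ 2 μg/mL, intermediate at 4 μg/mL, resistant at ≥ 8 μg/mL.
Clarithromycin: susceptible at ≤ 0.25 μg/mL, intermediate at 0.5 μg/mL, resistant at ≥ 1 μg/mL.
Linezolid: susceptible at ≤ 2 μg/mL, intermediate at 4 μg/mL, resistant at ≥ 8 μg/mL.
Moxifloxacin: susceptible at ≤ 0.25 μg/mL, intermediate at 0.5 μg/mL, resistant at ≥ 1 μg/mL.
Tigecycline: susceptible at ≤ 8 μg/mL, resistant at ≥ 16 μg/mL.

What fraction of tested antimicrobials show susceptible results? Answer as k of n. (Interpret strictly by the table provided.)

Meropenem: 128 μg/mL is ≥ 2 μg/mL → resistant
Moxifloxacin 0.12 μg/mL: ≤ 0.25 μg/mL — S
Ertapenem (0.25 μg/mL) ≤ 2 μg/mL — susceptible
Cefuroxime (0.06 μg/mL) ≤ 0.5 μg/mL → Susceptible
Levofloxacin: 16 μg/mL is = 16 μg/mL — intermediate
Linezolid: 128 μg/mL is ≥ 8 μg/mL — R
Ceftazidime: 16 μg/mL is ≥ 16 μg/mL → R
Susceptible: 3/7

3 of 7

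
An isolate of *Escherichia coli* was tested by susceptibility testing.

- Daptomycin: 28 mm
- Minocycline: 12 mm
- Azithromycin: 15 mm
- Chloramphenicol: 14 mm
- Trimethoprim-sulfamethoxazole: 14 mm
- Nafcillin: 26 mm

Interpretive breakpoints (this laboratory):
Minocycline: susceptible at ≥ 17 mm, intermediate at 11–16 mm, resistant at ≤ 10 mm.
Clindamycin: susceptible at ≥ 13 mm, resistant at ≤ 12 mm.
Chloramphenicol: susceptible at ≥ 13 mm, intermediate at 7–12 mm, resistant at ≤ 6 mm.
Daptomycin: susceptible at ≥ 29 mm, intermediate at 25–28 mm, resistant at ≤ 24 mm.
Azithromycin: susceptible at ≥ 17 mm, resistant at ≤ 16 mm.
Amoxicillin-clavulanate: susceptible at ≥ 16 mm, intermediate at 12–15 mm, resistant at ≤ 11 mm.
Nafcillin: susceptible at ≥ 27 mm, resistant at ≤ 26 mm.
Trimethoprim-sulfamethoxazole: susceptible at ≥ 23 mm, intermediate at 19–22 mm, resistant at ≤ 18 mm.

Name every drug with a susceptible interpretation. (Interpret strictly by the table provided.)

Daptomycin: 28 mm is in 25–28 mm — I
Minocycline: 12 mm is in 11–16 mm ⇒ Intermediate
Azithromycin (15 mm) ≤ 16 mm — R
Chloramphenicol (14 mm) ≥ 13 mm → susceptible
Trimethoprim-sulfamethoxazole: 14 mm is ≤ 18 mm → Resistant
Nafcillin 26 mm: ≤ 26 mm ⇒ resistant

chloramphenicol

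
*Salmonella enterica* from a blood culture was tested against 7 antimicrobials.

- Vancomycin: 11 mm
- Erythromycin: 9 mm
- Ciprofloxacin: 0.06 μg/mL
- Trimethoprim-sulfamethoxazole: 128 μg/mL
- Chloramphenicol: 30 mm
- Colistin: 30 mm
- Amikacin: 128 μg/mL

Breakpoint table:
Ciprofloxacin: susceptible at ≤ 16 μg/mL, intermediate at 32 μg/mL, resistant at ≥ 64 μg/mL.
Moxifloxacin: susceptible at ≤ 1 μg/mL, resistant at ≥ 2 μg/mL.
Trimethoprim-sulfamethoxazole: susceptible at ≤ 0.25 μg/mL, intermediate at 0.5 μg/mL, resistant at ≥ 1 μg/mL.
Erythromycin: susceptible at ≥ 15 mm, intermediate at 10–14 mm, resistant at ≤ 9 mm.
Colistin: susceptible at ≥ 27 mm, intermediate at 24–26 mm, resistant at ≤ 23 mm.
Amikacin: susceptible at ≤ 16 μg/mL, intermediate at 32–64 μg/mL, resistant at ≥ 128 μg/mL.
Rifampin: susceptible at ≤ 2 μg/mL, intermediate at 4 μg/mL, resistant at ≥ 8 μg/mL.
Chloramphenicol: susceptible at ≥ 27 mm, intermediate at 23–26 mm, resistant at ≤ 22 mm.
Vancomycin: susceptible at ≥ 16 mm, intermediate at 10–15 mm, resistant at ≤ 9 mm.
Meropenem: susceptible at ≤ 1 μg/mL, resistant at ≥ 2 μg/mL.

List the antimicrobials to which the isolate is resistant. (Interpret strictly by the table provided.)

erythromycin, trimethoprim-sulfamethoxazole, amikacin

Vancomycin (11 mm) in 10–15 mm ⇒ Intermediate
Erythromycin (9 mm) ≤ 9 mm → resistant
Ciprofloxacin (0.06 μg/mL) ≤ 16 μg/mL → susceptible
Trimethoprim-sulfamethoxazole 128 μg/mL: ≥ 1 μg/mL ⇒ R
Chloramphenicol 30 mm: ≥ 27 mm → Susceptible
Colistin 30 mm: ≥ 27 mm — S
Amikacin (128 μg/mL) ≥ 128 μg/mL ⇒ R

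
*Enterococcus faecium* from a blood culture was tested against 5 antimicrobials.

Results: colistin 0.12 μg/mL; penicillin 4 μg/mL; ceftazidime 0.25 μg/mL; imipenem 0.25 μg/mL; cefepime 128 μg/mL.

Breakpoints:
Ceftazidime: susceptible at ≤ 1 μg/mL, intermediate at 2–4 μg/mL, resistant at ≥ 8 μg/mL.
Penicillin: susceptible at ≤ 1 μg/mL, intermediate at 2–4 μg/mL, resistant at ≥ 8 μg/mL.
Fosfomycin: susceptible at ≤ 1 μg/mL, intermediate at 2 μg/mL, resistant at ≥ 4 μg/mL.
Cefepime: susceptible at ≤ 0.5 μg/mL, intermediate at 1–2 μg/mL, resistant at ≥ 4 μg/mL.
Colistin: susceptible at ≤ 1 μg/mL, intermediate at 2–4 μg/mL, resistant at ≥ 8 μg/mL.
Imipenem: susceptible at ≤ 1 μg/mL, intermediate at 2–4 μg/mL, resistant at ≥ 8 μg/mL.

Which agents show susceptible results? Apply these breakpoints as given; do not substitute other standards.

Colistin 0.12 μg/mL: ≤ 1 μg/mL → S
Penicillin 4 μg/mL: in 2–4 μg/mL — I
Ceftazidime (0.25 μg/mL) ≤ 1 μg/mL ⇒ susceptible
Imipenem (0.25 μg/mL) ≤ 1 μg/mL — susceptible
Cefepime 128 μg/mL: ≥ 4 μg/mL → R

colistin, ceftazidime, imipenem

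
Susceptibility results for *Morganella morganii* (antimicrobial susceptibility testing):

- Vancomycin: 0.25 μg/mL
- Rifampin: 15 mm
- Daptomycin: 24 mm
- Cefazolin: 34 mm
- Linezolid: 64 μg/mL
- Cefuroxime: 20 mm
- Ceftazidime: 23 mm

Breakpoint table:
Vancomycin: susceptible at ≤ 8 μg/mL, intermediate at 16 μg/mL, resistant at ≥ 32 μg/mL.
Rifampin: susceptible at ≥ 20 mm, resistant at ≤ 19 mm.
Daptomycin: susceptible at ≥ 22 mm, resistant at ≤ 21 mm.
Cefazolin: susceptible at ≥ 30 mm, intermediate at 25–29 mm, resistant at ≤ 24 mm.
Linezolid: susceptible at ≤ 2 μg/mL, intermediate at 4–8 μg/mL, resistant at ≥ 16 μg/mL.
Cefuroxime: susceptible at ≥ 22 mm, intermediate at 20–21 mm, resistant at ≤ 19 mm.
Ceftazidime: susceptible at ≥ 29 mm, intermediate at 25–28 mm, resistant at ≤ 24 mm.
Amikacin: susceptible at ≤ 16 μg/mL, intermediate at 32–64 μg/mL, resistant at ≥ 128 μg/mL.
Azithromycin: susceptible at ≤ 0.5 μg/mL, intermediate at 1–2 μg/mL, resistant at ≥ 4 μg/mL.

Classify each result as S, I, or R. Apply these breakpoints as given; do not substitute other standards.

Vancomycin: 0.25 μg/mL is ≤ 8 μg/mL ⇒ Susceptible
Rifampin (15 mm) ≤ 19 mm — Resistant
Daptomycin: 24 mm is ≥ 22 mm ⇒ S
Cefazolin: 34 mm is ≥ 30 mm → susceptible
Linezolid (64 μg/mL) ≥ 16 μg/mL — R
Cefuroxime (20 mm) in 20–21 mm → intermediate
Ceftazidime (23 mm) ≤ 24 mm ⇒ R

S, R, S, S, R, I, R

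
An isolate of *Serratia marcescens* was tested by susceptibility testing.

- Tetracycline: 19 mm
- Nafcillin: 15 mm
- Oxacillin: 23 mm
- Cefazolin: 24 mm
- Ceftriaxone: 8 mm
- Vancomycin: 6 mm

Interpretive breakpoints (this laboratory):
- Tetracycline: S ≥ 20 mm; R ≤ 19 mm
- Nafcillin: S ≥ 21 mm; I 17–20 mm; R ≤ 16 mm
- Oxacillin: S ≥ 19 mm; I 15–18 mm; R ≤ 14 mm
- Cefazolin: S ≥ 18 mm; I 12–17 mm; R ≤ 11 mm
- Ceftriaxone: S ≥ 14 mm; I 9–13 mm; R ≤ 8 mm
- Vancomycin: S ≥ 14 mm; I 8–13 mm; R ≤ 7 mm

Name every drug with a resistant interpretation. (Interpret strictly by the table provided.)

tetracycline, nafcillin, ceftriaxone, vancomycin

Tetracycline (19 mm) ≤ 19 mm → Resistant
Nafcillin (15 mm) ≤ 16 mm ⇒ Resistant
Oxacillin (23 mm) ≥ 19 mm ⇒ S
Cefazolin (24 mm) ≥ 18 mm — susceptible
Ceftriaxone (8 mm) ≤ 8 mm → Resistant
Vancomycin: 6 mm is ≤ 7 mm — Resistant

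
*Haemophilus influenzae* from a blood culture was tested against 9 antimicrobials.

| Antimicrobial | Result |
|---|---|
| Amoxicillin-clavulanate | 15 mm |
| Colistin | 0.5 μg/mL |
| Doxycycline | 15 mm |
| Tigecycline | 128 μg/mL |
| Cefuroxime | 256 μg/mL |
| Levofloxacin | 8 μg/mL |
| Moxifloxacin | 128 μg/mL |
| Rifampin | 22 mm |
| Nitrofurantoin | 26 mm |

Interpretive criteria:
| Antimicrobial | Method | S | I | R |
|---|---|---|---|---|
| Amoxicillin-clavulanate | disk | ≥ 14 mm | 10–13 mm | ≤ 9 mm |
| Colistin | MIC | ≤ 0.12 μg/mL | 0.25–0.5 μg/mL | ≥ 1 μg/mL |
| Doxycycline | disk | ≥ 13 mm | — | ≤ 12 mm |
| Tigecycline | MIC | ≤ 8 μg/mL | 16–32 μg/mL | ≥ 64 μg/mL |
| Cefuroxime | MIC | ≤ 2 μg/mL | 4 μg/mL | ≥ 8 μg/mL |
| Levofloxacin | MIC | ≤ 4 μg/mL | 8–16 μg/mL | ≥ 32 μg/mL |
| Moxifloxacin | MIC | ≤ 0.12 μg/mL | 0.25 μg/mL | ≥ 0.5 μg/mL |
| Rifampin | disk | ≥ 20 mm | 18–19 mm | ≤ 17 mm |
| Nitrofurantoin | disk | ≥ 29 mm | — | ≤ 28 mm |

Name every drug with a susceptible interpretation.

Amoxicillin-clavulanate (15 mm) ≥ 14 mm ⇒ susceptible
Colistin: 0.5 μg/mL is in 0.25–0.5 μg/mL ⇒ Intermediate
Doxycycline: 15 mm is ≥ 13 mm — susceptible
Tigecycline 128 μg/mL: ≥ 64 μg/mL → Resistant
Cefuroxime 256 μg/mL: ≥ 8 μg/mL ⇒ R
Levofloxacin (8 μg/mL) in 8–16 μg/mL → I
Moxifloxacin: 128 μg/mL is ≥ 0.5 μg/mL → resistant
Rifampin: 22 mm is ≥ 20 mm → S
Nitrofurantoin 26 mm: ≤ 28 mm → Resistant

amoxicillin-clavulanate, doxycycline, rifampin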